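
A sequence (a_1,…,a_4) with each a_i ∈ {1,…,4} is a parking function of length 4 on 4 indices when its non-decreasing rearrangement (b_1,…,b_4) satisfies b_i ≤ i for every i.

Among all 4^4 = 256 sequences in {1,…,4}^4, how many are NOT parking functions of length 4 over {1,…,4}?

|PF(4,4)| = (5−4)·5^(4−1) = 1×125 = 125
One tuple (1,3,3,4) → sorted (1,3,3,4): b_2=3>2, not a PF.
4^4 − 125 = 256 − 125 = 131

131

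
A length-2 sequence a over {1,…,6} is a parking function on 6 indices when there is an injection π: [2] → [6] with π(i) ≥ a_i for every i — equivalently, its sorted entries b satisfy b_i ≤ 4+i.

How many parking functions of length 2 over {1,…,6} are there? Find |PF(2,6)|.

|PF| = (6−2+1)·(6+1)^(2−1) = 5×7 = 35
E.g. (1,2) → sorted (1,2): b_i ≤ 4+i ∀i, a PF.

35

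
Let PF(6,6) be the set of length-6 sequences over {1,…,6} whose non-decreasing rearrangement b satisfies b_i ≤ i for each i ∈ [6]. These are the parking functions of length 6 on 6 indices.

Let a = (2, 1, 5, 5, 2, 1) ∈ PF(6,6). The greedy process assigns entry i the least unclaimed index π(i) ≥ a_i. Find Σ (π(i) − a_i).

Σπ(i) = 1+…+6 = 21; Σa = 2+1+5+5+2+1 = 16; disp = 21−16 = 5.

5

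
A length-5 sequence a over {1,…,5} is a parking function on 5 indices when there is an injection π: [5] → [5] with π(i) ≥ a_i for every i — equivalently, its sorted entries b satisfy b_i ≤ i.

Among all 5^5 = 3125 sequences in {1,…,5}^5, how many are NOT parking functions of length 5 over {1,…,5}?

1829

|PF(5,5)| = 1·6^4 = 1 · 1296 = 1296 (Konheim–Weiss)
Example (4,4,5,3,5) → sorted (3,4,4,5,5): b_1=3>1, not a PF.
So 3125 − 1296 = 1829 fail.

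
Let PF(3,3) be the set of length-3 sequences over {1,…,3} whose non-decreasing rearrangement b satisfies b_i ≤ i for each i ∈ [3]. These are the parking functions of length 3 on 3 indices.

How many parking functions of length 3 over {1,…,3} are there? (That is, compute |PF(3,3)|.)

#PF = (4−3)·4^(3−1) = 1×16 = 16 [KW]
Check (2,1,2) → sorted (1,2,2): b_i ≤ i ∀i, a PF.

16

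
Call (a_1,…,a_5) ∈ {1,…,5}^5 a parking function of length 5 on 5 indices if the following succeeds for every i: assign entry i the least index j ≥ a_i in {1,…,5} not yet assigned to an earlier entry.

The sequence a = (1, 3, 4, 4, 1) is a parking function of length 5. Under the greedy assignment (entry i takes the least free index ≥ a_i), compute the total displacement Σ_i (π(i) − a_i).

Σπ = 15 ({1..5} each once); Σa = 1+3+4+4+1 = 13; disp = 15−13 = 2.

2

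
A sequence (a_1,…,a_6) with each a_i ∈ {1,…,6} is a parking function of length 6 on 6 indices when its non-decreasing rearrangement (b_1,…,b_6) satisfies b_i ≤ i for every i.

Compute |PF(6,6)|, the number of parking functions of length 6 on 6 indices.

16807

Count = (6−6+1)·(6+1)^(6−1) = 1·16807 = 16807 (Konheim–Weiss)
Example (3,1,2,4,1,2) → sorted (1,1,2,2,3,4): b_i ≤ i ∀i, a PF.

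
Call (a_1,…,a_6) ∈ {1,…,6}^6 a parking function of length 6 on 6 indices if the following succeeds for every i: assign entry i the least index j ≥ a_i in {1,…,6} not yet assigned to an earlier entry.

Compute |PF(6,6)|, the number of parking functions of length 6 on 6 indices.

16807

#PF = (6−6+1)·(6+1)^(6−1) = 1 · 16807 = 16807 (Konheim–Weiss)
Example (1,3,1,1,4,4) → sorted (1,1,1,3,4,4): b_i ≤ i ∀i, a PF.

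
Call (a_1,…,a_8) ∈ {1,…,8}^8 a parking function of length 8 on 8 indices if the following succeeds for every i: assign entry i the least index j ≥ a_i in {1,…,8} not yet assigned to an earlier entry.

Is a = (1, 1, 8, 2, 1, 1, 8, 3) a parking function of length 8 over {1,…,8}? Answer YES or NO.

Sorted: b = (1, 1, 1, 1, 2, 3, 8, 8).
  b_1=1 ≤ 1
  b_2=1 ≤ 2
  b_3=1 ≤ 3
  b_4=1 ≤ 4
  b_5=2 ≤ 5
  b_6=3 ≤ 6
  b_7=8 > 7
  fails at i=7 ⇒ NO

NO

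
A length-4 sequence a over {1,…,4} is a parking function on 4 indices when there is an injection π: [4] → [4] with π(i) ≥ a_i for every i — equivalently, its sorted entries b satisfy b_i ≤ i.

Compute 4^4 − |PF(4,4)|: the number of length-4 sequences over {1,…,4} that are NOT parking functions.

Count = 1·5^3 = 1×125 = 125 (Konheim–Weiss)
Check (4,1,4,4) → sorted (1,4,4,4): b_2=4>2, not a PF.
4^4 − 125 = 256 − 125 = 131

131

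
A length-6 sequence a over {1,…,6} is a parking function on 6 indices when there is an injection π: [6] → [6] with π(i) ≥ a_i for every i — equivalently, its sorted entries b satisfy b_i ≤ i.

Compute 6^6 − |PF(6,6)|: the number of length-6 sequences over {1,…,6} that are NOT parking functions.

29849

Count = (6−6+1)·(6+1)^(6−1) = 1 · 16807 = 16807
Example (1,5,5,5,5,5) → sorted (1,5,5,5,5,5): b_2=5>2, not a PF.
So 46656 − 16807 = 29849 fail.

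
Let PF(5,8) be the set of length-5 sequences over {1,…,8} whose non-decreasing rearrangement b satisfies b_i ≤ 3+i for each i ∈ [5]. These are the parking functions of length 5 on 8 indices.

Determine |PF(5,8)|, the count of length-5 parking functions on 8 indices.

|PF| = (8+1−5)·(8+1)^{5−1} = 4 · 6561 = 26244 [KW]
Check (6,2,7,2,5) → sorted (2,2,5,6,7): b_i ≤ 3+i ∀i, a PF.

26244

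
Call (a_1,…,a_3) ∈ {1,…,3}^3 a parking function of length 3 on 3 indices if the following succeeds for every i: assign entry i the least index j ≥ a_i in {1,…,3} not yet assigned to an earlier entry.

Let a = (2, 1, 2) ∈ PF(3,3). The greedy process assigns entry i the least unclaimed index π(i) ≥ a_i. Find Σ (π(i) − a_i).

Σπ(i) = 1+…+3 = 6; Σa = 2+1+2 = 5; disp = 6−5 = 1.

1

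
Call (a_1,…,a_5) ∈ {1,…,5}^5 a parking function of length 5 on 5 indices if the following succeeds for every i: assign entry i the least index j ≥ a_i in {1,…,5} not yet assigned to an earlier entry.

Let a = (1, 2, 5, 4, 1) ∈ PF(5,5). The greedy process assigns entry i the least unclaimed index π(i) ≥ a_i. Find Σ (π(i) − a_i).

2

Σπ = 15 ({1..5} each once); Σa = 1+2+5+4+1 = 13; disp = 15−13 = 2.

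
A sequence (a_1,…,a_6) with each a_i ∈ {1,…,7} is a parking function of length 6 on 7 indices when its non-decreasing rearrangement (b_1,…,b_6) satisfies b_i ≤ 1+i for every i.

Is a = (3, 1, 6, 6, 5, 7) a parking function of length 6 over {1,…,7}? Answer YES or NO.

Order a: b = (1, 3, 5, 6, 6, 7).
  b_1=1 ≤ 2
  b_2=3 ≤ 3
  b_3=5 > 4
  fails at i=3 ⇒ NO

NO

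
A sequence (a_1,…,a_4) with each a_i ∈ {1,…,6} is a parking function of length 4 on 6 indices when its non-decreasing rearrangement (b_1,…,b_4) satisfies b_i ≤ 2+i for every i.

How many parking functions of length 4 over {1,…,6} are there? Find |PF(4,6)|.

1029

|PF(4,6)| = (6−4+1)·(6+1)^(4−1) = 3×343 = 1029
One tuple (6,3,2,3) → sorted (2,3,3,6): b_i ≤ 2+i ∀i, a PF.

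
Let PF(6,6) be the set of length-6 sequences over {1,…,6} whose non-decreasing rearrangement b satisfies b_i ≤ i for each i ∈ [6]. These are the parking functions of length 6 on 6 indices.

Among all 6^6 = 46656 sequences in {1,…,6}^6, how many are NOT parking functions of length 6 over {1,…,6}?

29849

|PF| = 1·7^5 = 1 · 16807 = 16807 (Pollak)
Check (5,4,6,4,1,4) → sorted (1,4,4,4,5,6): b_2=4>2, not a PF.
Total 46656; non-PF = 46656−16807 = 29849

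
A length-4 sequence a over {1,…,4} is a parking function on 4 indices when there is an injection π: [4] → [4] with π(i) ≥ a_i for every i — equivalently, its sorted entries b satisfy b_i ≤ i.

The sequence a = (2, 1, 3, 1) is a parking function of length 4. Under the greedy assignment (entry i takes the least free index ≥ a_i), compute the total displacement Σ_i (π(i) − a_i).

3

Σπ = 4·5/2 = 10 (π permutes [4]); Σa = 2+1+3+1 = 7; disp = 10−7 = 3.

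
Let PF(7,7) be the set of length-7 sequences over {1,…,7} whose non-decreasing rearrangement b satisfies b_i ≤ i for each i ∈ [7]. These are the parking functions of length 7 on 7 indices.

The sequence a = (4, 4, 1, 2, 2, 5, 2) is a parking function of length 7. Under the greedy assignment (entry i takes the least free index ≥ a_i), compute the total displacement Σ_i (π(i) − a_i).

Σπ = 7·8/2 = 28 (π permutes [7]); Σa = 4+4+1+2+2+5+2 = 20; disp = 28−20 = 8.

8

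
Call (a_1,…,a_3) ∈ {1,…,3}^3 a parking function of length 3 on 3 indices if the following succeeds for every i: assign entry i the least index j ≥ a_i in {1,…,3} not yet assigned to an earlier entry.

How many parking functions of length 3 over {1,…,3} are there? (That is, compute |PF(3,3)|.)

16

|PF| = (3−3+1)·(3+1)^(3−1) = 1×16 = 16 (Konheim–Weiss)
One tuple (3,2,1) → sorted (1,2,3): b_i ≤ i ∀i, a PF.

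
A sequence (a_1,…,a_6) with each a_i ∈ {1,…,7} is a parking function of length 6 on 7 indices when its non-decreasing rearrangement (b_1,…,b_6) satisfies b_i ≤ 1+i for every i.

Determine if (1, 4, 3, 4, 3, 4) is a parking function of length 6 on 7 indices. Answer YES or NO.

Order a: b = (1, 3, 3, 4, 4, 4).
  b_1=1 ≤ 2
  b_2=3 ≤ 3
  b_3=3 ≤ 4
  b_4=4 ≤ 5
  b_5=4 ≤ 6
  b_6=4 ≤ 7
All bounds hold ⇒ YES

YES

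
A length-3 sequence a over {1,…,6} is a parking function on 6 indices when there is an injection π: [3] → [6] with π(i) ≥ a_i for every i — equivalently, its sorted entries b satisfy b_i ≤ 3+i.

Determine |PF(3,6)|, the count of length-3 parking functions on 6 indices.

Count = 4·7^2 = 4 · 49 = 196 (Pollak)
Check (5,5,1) → sorted (1,5,5): b_i ≤ 3+i ∀i, a PF.

196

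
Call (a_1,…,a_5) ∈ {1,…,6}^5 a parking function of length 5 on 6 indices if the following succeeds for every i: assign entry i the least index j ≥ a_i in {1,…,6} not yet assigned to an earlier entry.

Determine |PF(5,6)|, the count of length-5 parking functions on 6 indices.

Count = (6−5+1)·(6+1)^(5−1) = 2·2401 = 4802 [KW]
One tuple (1,5,6,4,3) → sorted (1,3,4,5,6): b_i ≤ 1+i ∀i, a PF.

4802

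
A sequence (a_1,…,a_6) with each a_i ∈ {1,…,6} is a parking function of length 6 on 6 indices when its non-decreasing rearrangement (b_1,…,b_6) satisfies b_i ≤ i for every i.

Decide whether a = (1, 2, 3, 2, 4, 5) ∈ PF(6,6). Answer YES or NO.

Sorted: b = (1, 2, 2, 3, 4, 5).
  b_1=1 ≤ 1
  b_2=2 ≤ 2
  b_3=2 ≤ 3
  b_4=3 ≤ 4
  b_5=4 ≤ 5
  b_6=5 ≤ 6
All bounds hold ⇒ YES

YES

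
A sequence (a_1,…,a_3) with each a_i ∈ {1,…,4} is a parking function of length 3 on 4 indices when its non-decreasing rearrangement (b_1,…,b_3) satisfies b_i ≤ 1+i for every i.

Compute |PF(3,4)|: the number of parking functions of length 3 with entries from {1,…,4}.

#PF = 2·5^2 = 2 · 25 = 50 [KW]
Check (3,2,1) → sorted (1,2,3): b_i ≤ 1+i ∀i, a PF.

50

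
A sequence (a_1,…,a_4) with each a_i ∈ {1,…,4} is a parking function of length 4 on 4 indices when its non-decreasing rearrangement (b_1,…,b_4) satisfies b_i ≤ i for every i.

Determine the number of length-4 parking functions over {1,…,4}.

125

|PF(4,4)| = (4−4+1)·(4+1)^(4−1) = 1·125 = 125 [KW]
Example (2,3,1,3) → sorted (1,2,3,3): b_i ≤ i ∀i, a PF.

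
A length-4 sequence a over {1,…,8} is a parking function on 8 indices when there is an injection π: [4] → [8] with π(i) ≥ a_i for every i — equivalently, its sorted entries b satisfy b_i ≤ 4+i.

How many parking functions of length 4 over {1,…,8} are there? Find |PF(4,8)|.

3645

|PF(4,8)| = 5·9^3 = 5 · 729 = 3645 (Konheim–Weiss)
One tuple (8,6,5,6) → sorted (5,6,6,8): b_i ≤ 4+i ∀i, a PF.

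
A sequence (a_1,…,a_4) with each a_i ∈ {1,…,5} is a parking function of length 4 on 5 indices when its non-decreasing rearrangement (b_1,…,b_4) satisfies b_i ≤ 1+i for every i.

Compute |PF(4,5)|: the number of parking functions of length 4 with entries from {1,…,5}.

432

#PF = (5+1−4)·(5+1)^{4−1} = 2·216 = 432 (Pollak)
E.g. (3,4,2,5) → sorted (2,3,4,5): b_i ≤ 1+i ∀i, a PF.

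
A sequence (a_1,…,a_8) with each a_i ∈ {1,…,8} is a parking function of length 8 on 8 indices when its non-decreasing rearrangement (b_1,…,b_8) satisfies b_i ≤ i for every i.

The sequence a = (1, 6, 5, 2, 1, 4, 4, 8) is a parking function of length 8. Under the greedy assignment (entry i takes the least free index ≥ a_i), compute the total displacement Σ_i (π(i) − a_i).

Σπ(i) = 1+…+8 = 36; Σa = 1+6+5+2+1+4+4+8 = 31; disp = 36−31 = 5.

5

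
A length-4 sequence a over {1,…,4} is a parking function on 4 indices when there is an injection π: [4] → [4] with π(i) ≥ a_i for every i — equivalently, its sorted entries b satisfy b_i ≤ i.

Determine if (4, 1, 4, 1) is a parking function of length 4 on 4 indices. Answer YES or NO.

Order a: b = (1, 1, 4, 4).
  b_1=1 ≤ 1
  b_2=1 ≤ 2
  b_3=4 > 3
  fails at i=3 ⇒ NO

NO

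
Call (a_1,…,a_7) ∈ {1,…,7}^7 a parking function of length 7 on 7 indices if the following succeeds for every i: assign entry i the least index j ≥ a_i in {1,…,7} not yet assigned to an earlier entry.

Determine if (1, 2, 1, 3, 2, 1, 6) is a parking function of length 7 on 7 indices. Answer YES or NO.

YES

Rearranged: b = (1, 1, 1, 2, 2, 3, 6).
  b_1=1 ≤ 1
  b_2=1 ≤ 2
  b_3=1 ≤ 3
  b_4=2 ≤ 4
  b_5=2 ≤ 5
  b_6=3 ≤ 6
  b_7=6 ≤ 7
All bounds hold ⇒ YES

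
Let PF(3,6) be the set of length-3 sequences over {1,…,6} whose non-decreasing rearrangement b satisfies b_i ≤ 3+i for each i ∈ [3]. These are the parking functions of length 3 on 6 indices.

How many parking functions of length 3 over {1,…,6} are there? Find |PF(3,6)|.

196

|PF| = (7−3)·7^(3−1) = 4×49 = 196 (Konheim–Weiss)
Example (3,4,3) → sorted (3,3,4): b_i ≤ 3+i ∀i, a PF.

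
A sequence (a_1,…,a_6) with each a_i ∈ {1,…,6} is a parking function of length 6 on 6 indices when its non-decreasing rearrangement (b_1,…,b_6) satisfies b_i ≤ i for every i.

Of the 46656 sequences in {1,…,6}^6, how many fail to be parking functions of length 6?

29849

#PF = (7−6)·7^(6−1) = 1 · 16807 = 16807 (Konheim–Weiss)
Example (6,6,4,4,5,4) → sorted (4,4,4,5,6,6): b_1=4>1, not a PF.
Total 46656; non-PF = 46656−16807 = 29849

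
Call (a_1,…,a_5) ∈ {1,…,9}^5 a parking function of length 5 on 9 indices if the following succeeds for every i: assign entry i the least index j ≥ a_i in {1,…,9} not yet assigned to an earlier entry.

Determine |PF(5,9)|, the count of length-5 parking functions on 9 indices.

50000

|PF(5,9)| = (9−5+1)·(9+1)^(5−1) = 5 · 10000 = 50000 (Konheim–Weiss)
One tuple (8,2,1,8,6) → sorted (1,2,6,8,8): b_i ≤ 4+i ∀i, a PF.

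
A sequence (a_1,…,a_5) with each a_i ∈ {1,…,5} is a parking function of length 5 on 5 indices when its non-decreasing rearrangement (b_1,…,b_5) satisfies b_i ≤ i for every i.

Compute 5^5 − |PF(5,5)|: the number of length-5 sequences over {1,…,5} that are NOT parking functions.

1829

Count = (5−5+1)·(5+1)^(5−1) = 1·1296 = 1296 [KW]
Check (5,3,2,2,3) → sorted (2,2,3,3,5): b_1=2>1, not a PF.
5^5 − 1296 = 3125 − 1296 = 1829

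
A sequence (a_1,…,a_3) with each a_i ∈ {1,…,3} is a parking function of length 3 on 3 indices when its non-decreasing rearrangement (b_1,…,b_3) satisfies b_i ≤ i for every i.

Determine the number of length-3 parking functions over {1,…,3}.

16

#PF = (3−3+1)·(3+1)^(3−1) = 1 · 16 = 16
Check (1,2,2) → sorted (1,2,2): b_i ≤ i ∀i, a PF.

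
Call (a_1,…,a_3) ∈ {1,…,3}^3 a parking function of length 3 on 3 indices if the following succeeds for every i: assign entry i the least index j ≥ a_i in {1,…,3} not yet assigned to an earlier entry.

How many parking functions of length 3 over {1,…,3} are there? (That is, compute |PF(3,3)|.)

16

|PF| = (4−3)·4^(3−1) = 1×16 = 16
Example (2,3,1) → sorted (1,2,3): b_i ≤ i ∀i, a PF.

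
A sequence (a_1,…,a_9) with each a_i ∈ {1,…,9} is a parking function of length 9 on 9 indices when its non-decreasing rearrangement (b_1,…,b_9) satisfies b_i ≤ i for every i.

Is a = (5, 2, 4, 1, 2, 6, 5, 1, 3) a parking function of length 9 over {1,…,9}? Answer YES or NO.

Order a: b = (1, 1, 2, 2, 3, 4, 5, 5, 6).
  b_1=1 ≤ 1
  b_2=1 ≤ 2
  b_3=2 ≤ 3
  b_4=2 ≤ 4
  b_5=3 ≤ 5
  b_6=4 ≤ 6
  b_7=5 ≤ 7
  b_8=5 ≤ 8
  b_9=6 ≤ 9
All bounds hold ⇒ YES

YES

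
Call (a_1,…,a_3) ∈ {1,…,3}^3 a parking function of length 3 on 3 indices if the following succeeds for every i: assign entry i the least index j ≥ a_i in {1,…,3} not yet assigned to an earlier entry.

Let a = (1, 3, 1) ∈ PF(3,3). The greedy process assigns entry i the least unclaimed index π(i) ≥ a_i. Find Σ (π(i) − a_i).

Σπ = 6 ({1..3} each once); Σa = 1+3+1 = 5; disp = 6−5 = 1.

1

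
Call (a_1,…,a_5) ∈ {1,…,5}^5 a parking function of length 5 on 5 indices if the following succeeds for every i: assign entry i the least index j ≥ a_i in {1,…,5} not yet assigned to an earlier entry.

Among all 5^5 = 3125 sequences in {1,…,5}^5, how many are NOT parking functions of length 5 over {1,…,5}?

1829

|PF| = (6−5)·6^(5−1) = 1 · 1296 = 1296
Example (2,5,4,3,5) → sorted (2,3,4,5,5): b_1=2>1, not a PF.
Total 3125; non-PF = 3125−1296 = 1829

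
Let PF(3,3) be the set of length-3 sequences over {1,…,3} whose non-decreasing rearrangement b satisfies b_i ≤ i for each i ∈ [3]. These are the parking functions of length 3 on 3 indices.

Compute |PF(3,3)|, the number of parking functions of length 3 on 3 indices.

16

|PF| = (4−3)·4^(3−1) = 1×16 = 16
E.g. (1,1,3) → sorted (1,1,3): b_i ≤ i ∀i, a PF.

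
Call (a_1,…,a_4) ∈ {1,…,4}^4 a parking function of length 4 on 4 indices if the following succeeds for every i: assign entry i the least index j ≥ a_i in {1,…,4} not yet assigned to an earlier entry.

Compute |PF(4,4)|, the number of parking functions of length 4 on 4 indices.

|PF(4,4)| = (4+1−4)·(4+1)^{4−1} = 1·125 = 125
Example (2,1,1,4) → sorted (1,1,2,4): b_i ≤ i ∀i, a PF.

125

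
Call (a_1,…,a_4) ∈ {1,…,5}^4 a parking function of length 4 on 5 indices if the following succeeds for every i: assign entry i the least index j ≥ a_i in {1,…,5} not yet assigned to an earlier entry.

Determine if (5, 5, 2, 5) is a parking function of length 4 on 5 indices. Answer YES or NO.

Order a: b = (2, 5, 5, 5).
  b_1=2 ≤ 2
  b_2=5 > 3
  fails at i=2 ⇒ NO

NO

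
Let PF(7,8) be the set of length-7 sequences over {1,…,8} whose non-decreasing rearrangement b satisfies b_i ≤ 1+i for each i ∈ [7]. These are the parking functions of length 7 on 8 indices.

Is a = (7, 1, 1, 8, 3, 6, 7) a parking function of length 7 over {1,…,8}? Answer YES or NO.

Order a: b = (1, 1, 3, 6, 7, 7, 8).
  b_1=1 ≤ 2
  b_2=1 ≤ 3
  b_3=3 ≤ 4
  b_4=6 > 5
  fails at i=4 ⇒ NO

NO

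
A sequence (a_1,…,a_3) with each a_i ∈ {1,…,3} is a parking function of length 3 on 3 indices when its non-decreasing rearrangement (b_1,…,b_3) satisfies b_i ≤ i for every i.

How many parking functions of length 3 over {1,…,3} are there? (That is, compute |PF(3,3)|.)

#PF = (3+1−3)·(3+1)^{3−1} = 1·16 = 16
One tuple (1,1,1) → sorted (1,1,1): b_i ≤ i ∀i, a PF.

16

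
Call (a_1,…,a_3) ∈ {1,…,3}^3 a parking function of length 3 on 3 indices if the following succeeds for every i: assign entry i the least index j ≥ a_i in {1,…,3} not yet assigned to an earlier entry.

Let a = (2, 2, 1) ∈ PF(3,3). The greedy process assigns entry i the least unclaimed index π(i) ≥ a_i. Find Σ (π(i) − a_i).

1

Σπ = 6 ({1..3} each once); Σa = 2+2+1 = 5; disp = 6−5 = 1.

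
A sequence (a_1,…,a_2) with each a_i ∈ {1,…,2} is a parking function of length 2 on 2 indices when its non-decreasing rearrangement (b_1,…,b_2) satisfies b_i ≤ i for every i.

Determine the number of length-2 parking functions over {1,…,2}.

|PF(2,2)| = 1·3^1 = 1 · 3 = 3
E.g. (1,1) → sorted (1,1): b_i ≤ i ∀i, a PF.

3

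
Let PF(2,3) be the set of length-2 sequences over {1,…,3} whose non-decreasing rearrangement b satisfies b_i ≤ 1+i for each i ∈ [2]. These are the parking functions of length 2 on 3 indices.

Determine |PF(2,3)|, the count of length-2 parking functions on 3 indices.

|PF(2,3)| = (3+1−2)·(3+1)^{2−1} = 2·4 = 8 [KW]
Check (2,3) → sorted (2,3): b_i ≤ 1+i ∀i, a PF.

8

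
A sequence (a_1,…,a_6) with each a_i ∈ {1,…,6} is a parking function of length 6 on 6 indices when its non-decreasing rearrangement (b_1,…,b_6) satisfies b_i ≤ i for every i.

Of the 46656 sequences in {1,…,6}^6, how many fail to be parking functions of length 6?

29849

#PF = (6−6+1)·(6+1)^(6−1) = 1 · 16807 = 16807
Example (2,3,5,4,3,3) → sorted (2,3,3,3,4,5): b_1=2>1, not a PF.
So 46656 − 16807 = 29849 fail.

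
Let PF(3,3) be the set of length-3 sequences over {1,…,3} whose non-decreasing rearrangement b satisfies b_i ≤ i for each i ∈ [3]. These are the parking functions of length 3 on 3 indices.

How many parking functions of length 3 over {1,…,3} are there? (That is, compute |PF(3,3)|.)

16

|PF| = (3−3+1)·(3+1)^(3−1) = 1×16 = 16 (Pollak)
Example (3,1,1) → sorted (1,1,3): b_i ≤ i ∀i, a PF.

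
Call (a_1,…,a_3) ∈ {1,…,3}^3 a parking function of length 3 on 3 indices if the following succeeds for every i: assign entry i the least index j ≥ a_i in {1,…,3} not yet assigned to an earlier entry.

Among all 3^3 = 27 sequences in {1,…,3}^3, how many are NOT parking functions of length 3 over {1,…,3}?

|PF| = (3+1−3)·(3+1)^{3−1} = 1 · 16 = 16 [KW]
Example (3,2,3) → sorted (2,3,3): b_1=2>1, not a PF.
So 27 − 16 = 11 fail.

11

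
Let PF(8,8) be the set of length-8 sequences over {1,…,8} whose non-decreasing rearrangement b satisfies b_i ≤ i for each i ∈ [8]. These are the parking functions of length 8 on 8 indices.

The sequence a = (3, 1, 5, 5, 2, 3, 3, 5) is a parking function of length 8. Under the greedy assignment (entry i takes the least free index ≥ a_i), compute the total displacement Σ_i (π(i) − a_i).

Σπ = 36 ({1..8} each once); Σa = 3+1+5+5+2+3+3+5 = 27; disp = 36−27 = 9.

9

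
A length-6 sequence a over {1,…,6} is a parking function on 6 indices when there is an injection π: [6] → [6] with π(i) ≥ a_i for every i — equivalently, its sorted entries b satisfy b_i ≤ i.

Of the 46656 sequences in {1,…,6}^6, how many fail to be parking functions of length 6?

|PF| = (6+1−6)·(6+1)^{6−1} = 1×16807 = 16807 (Konheim–Weiss)
Example (6,6,5,5,5,6) → sorted (5,5,5,6,6,6): b_1=5>1, not a PF.
So 46656 − 16807 = 29849 fail.

29849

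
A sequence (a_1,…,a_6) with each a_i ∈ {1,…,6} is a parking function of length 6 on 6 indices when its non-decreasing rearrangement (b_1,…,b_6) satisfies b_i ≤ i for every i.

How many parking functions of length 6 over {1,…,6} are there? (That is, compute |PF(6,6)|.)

#PF = 1·7^5 = 1×16807 = 16807 (Konheim–Weiss)
E.g. (1,2,5,1,3,6) → sorted (1,1,2,3,5,6): b_i ≤ i ∀i, a PF.

16807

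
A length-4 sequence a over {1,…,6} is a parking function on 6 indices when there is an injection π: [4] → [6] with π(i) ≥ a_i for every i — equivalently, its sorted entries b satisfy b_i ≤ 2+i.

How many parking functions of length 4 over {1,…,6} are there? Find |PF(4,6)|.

1029

#PF = 3·7^3 = 3·343 = 1029
One tuple (4,2,6,1) → sorted (1,2,4,6): b_i ≤ 2+i ∀i, a PF.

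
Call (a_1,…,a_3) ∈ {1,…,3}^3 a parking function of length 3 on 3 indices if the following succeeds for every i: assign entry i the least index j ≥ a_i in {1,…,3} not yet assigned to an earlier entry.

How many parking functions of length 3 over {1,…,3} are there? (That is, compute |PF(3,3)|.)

16

Count = (3+1−3)·(3+1)^{3−1} = 1·16 = 16
E.g. (2,1,1) → sorted (1,1,2): b_i ≤ i ∀i, a PF.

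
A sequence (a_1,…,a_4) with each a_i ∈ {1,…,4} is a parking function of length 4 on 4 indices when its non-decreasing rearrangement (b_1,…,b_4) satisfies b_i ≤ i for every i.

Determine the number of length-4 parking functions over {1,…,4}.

125

#PF = (4−4+1)·(4+1)^(4−1) = 1 · 125 = 125 [KW]
E.g. (1,1,1,2) → sorted (1,1,1,2): b_i ≤ i ∀i, a PF.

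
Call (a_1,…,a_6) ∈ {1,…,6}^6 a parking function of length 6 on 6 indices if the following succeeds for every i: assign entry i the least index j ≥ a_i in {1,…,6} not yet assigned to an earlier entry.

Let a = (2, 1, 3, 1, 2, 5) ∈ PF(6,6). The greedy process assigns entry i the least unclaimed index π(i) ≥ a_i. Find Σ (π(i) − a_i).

Σπ(i) = 1+…+6 = 21; Σa = 2+1+3+1+2+5 = 14; disp = 21−14 = 7.

7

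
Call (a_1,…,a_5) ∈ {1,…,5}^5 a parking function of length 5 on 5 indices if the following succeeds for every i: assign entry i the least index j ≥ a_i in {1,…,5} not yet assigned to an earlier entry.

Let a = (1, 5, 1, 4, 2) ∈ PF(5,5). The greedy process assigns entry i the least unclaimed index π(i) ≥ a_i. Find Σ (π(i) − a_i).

Σπ = 5·6/2 = 15 (π permutes [5]); Σa = 1+5+1+4+2 = 13; disp = 15−13 = 2.

2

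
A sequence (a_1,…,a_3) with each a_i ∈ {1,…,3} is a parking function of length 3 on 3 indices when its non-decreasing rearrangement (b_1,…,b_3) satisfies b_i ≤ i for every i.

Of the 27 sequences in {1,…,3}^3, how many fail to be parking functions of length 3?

|PF| = (3−3+1)·(3+1)^(3−1) = 1×16 = 16 (Konheim–Weiss)
One tuple (3,2,3) → sorted (2,3,3): b_1=2>1, not a PF.
So 27 − 16 = 11 fail.

11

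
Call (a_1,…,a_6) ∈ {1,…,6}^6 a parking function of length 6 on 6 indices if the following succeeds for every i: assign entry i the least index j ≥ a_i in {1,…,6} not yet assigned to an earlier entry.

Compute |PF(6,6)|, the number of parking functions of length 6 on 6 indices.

|PF| = (6−6+1)·(6+1)^(6−1) = 1×16807 = 16807
Check (3,4,5,6,1,2) → sorted (1,2,3,4,5,6): b_i ≤ i ∀i, a PF.

16807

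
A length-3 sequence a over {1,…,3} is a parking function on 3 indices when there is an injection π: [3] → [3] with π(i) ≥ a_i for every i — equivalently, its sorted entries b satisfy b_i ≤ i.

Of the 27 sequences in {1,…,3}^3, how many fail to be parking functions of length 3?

|PF(3,3)| = 1·4^2 = 1×16 = 16 (Konheim–Weiss)
Check (3,2,2) → sorted (2,2,3): b_1=2>1, not a PF.
Total 27; non-PF = 27−16 = 11

11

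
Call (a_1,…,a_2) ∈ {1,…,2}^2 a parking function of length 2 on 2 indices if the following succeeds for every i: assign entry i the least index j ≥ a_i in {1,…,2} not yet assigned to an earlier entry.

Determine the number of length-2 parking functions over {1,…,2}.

Count = (2+1−2)·(2+1)^{2−1} = 1 · 3 = 3 (Pollak)
One tuple (1,1) → sorted (1,1): b_i ≤ i ∀i, a PF.

3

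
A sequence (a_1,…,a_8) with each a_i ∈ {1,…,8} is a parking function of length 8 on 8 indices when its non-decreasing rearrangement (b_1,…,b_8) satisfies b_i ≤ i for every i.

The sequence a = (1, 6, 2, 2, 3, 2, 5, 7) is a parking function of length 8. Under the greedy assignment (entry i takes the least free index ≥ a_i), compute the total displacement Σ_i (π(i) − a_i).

8

Σπ(i) = 1+…+8 = 36; Σa = 1+6+2+2+3+2+5+7 = 28; disp = 36−28 = 8.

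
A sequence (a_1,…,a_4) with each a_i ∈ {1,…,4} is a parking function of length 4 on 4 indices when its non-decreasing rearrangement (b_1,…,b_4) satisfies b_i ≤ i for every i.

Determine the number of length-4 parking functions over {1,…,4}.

Count = (4+1−4)·(4+1)^{4−1} = 1·125 = 125 [KW]
E.g. (2,3,4,1) → sorted (1,2,3,4): b_i ≤ i ∀i, a PF.

125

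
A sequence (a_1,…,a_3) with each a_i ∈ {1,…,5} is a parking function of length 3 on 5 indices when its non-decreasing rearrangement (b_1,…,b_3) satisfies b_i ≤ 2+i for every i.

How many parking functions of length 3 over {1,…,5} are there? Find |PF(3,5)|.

108

#PF = (5+1−3)·(5+1)^{3−1} = 3 · 36 = 108 (Konheim–Weiss)
One tuple (4,1,5) → sorted (1,4,5): b_i ≤ 2+i ∀i, a PF.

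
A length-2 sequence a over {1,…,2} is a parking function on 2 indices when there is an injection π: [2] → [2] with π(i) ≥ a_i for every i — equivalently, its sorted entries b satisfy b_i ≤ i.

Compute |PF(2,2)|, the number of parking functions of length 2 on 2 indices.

3

#PF = (2−2+1)·(2+1)^(2−1) = 1×3 = 3 (Konheim–Weiss)
One tuple (1,2) → sorted (1,2): b_i ≤ i ∀i, a PF.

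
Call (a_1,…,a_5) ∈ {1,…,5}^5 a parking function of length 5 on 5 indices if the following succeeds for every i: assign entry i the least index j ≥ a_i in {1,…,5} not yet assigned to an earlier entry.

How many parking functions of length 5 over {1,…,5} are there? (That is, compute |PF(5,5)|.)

1296

Count = 1·6^4 = 1 · 1296 = 1296 (Konheim–Weiss)
Example (1,2,1,4,4) → sorted (1,1,2,4,4): b_i ≤ i ∀i, a PF.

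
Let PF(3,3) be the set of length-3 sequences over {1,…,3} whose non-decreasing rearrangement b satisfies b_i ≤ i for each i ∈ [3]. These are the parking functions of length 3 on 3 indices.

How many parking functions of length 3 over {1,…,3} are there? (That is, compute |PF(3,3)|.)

16

|PF(3,3)| = (3−3+1)·(3+1)^(3−1) = 1 · 16 = 16
E.g. (1,2,3) → sorted (1,2,3): b_i ≤ i ∀i, a PF.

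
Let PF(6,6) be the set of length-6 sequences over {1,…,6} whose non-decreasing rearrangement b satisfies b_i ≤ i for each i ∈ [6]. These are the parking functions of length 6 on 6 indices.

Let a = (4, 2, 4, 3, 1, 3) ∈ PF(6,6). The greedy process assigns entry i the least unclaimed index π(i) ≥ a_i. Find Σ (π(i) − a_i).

Σπ(i) = 1+…+6 = 21; Σa = 4+2+4+3+1+3 = 17; disp = 21−17 = 4.

4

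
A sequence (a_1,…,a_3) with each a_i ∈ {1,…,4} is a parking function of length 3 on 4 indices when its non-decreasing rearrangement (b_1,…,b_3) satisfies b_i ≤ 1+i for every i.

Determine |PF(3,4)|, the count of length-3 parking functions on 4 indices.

50

#PF = (5−3)·5^(3−1) = 2 · 25 = 50
Example (1,1,3) → sorted (1,1,3): b_i ≤ 1+i ∀i, a PF.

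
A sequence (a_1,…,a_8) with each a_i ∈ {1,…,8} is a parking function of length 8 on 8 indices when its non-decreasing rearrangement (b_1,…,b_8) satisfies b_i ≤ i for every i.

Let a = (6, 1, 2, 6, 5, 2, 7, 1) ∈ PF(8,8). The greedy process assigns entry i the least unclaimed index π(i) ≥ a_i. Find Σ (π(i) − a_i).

6

Σπ(i) = 1+…+8 = 36; Σa = 6+1+2+6+5+2+7+1 = 30; disp = 36−30 = 6.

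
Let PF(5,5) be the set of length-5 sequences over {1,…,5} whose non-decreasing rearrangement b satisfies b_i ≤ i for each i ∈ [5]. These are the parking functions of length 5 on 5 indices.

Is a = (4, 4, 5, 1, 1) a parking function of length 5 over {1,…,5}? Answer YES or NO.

NO

Sorted: b = (1, 1, 4, 4, 5).
  b_1=1 ≤ 1
  b_2=1 ≤ 2
  b_3=4 > 3
  fails at i=3 ⇒ NO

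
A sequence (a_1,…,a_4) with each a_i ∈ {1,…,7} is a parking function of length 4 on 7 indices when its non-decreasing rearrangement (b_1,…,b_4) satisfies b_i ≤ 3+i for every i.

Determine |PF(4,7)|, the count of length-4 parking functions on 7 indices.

2048

|PF| = (7−4+1)·(7+1)^(4−1) = 4 · 512 = 2048
One tuple (7,2,1,5) → sorted (1,2,5,7): b_i ≤ 3+i ∀i, a PF.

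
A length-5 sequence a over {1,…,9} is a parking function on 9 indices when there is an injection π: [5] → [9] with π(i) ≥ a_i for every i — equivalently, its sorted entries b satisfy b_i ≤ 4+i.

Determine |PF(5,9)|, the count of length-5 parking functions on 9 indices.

#PF = (9−5+1)·(9+1)^(5−1) = 5·10000 = 50000 (Konheim–Weiss)
E.g. (9,1,6,3,3) → sorted (1,3,3,6,9): b_i ≤ 4+i ∀i, a PF.

50000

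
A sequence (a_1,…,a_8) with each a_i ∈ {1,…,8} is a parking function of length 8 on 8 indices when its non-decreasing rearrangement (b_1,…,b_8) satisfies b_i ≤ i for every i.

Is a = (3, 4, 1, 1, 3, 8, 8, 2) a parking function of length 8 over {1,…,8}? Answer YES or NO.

NO

Sorted: b = (1, 1, 2, 3, 3, 4, 8, 8).
  b_1=1 ≤ 1
  b_2=1 ≤ 2
  b_3=2 ≤ 3
  b_4=3 ≤ 4
  b_5=3 ≤ 5
  b_6=4 ≤ 6
  b_7=8 > 7
  fails at i=7 ⇒ NO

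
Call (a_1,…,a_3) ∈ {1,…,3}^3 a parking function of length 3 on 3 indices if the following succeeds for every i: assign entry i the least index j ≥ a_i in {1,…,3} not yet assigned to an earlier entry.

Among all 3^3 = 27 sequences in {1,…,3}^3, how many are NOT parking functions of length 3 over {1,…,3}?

|PF| = (3+1−3)·(3+1)^{3−1} = 1·16 = 16 (Pollak)
One tuple (3,2,3) → sorted (2,3,3): b_1=2>1, not a PF.
So 27 − 16 = 11 fail.

11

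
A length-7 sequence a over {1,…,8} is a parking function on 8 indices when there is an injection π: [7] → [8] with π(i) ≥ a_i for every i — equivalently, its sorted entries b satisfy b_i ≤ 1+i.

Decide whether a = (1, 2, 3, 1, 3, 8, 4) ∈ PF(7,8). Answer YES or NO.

YES

Sorted: b = (1, 1, 2, 3, 3, 4, 8).
  b_1=1 ≤ 2
  b_2=1 ≤ 3
  b_3=2 ≤ 4
  b_4=3 ≤ 5
  b_5=3 ≤ 6
  b_6=4 ≤ 7
  b_7=8 ≤ 8
All bounds hold ⇒ YES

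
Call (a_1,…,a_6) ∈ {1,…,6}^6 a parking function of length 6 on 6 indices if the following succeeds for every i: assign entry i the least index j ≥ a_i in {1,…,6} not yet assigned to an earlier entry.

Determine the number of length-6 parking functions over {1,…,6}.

#PF = (6−6+1)·(6+1)^(6−1) = 1×16807 = 16807 (Pollak)
One tuple (4,2,5,3,6,1) → sorted (1,2,3,4,5,6): b_i ≤ i ∀i, a PF.

16807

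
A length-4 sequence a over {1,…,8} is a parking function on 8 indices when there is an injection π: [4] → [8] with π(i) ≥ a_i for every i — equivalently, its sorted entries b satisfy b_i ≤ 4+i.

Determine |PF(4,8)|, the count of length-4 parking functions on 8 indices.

3645

|PF(4,8)| = (9−4)·9^(4−1) = 5×729 = 3645 (Konheim–Weiss)
One tuple (7,7,1,5) → sorted (1,5,7,7): b_i ≤ 4+i ∀i, a PF.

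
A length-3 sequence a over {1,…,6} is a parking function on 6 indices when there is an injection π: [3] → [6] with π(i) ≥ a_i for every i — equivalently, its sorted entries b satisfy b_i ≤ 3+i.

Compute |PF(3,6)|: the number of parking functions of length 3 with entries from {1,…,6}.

196

#PF = (6−3+1)·(6+1)^(3−1) = 4·49 = 196 (Konheim–Weiss)
Check (3,1,2) → sorted (1,2,3): b_i ≤ 3+i ∀i, a PF.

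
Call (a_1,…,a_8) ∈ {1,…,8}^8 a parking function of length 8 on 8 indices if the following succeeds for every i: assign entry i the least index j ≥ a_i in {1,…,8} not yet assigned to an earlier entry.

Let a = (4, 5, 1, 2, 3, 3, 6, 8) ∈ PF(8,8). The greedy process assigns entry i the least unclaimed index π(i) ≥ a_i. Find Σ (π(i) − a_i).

4

Σπ(i) = 1+…+8 = 36; Σa = 4+5+1+2+3+3+6+8 = 32; disp = 36−32 = 4.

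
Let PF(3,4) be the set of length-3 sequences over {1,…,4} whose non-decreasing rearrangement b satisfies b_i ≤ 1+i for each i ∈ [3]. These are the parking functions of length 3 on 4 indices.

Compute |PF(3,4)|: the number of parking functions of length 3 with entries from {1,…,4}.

50

|PF| = (4+1−3)·(4+1)^{3−1} = 2×25 = 50 (Pollak)
E.g. (3,4,1) → sorted (1,3,4): b_i ≤ 1+i ∀i, a PF.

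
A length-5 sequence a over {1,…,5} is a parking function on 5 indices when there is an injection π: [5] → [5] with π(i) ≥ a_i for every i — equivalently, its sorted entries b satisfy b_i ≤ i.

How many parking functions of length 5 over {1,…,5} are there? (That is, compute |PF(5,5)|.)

|PF(5,5)| = (5−5+1)·(5+1)^(5−1) = 1 · 1296 = 1296
Example (1,2,1,2,4) → sorted (1,1,2,2,4): b_i ≤ i ∀i, a PF.

1296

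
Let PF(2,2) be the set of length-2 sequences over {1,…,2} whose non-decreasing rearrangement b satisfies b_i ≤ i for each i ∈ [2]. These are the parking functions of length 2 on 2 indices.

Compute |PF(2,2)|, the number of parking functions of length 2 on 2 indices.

3

|PF| = 1·3^1 = 1 · 3 = 3 (Pollak)
Check (1,1) → sorted (1,1): b_i ≤ i ∀i, a PF.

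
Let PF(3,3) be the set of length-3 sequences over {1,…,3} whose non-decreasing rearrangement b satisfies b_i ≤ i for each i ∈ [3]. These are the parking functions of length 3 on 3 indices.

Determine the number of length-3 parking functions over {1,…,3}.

16

Count = (3+1−3)·(3+1)^{3−1} = 1×16 = 16
One tuple (2,1,2) → sorted (1,2,2): b_i ≤ i ∀i, a PF.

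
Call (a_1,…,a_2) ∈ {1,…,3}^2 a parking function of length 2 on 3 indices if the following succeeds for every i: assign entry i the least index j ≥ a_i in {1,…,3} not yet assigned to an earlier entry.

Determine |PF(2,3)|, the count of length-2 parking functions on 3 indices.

|PF(2,3)| = (4−2)·4^(2−1) = 2×4 = 8
Check (3,1) → sorted (1,3): b_i ≤ 1+i ∀i, a PF.

8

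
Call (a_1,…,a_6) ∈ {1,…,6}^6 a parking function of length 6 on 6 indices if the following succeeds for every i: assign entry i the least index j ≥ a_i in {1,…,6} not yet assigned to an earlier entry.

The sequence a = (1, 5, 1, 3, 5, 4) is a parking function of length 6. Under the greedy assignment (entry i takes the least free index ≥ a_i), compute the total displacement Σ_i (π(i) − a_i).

Σπ = 6·7/2 = 21 (π permutes [6]); Σa = 1+5+1+3+5+4 = 19; disp = 21−19 = 2.

2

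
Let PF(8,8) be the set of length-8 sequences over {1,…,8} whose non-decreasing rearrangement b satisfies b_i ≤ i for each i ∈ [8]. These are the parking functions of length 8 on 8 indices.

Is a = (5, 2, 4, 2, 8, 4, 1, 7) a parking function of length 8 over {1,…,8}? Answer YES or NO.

YES

Rearranged: b = (1, 2, 2, 4, 4, 5, 7, 8).
  b_1=1 ≤ 1
  b_2=2 ≤ 2
  b_3=2 ≤ 3
  b_4=4 ≤ 4
  b_5=4 ≤ 5
  b_6=5 ≤ 6
  b_7=7 ≤ 7
  b_8=8 ≤ 8
All bounds hold ⇒ YES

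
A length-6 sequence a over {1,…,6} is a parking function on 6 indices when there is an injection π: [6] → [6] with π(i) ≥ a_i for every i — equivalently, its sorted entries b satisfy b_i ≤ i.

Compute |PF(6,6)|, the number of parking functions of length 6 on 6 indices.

Count = (7−6)·7^(6−1) = 1·16807 = 16807 (Konheim–Weiss)
E.g. (2,1,4,3,2,3) → sorted (1,2,2,3,3,4): b_i ≤ i ∀i, a PF.

16807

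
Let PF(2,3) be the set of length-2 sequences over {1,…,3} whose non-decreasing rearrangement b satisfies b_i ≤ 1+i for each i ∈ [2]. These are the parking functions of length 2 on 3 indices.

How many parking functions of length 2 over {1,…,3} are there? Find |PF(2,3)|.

#PF = 2·4^1 = 2·4 = 8 (Konheim–Weiss)
Check (1,2) → sorted (1,2): b_i ≤ 1+i ∀i, a PF.

8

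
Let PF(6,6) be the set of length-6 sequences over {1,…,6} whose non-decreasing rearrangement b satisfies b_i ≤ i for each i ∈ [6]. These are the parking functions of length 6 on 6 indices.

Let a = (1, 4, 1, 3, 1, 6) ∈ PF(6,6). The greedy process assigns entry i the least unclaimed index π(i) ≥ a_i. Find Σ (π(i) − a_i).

Σπ = 6·7/2 = 21 (π permutes [6]); Σa = 1+4+1+3+1+6 = 16; disp = 21−16 = 5.

5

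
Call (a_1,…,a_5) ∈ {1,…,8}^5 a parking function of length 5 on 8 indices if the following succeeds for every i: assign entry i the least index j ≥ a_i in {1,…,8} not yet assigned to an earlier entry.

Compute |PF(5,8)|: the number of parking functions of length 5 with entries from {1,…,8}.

26244

Count = (8−5+1)·(8+1)^(5−1) = 4·6561 = 26244 (Pollak)
E.g. (7,8,3,1,2) → sorted (1,2,3,7,8): b_i ≤ 3+i ∀i, a PF.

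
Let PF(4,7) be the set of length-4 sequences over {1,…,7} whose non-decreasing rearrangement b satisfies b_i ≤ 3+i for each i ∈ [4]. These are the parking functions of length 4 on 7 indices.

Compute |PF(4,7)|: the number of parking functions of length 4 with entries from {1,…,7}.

Count = 4·8^3 = 4×512 = 2048
Example (5,1,5,5) → sorted (1,5,5,5): b_i ≤ 3+i ∀i, a PF.

2048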